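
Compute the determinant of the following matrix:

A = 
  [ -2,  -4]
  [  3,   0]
12

For a 2×2 matrix, det = ad - bc = (-2)(0) - (-4)(3) = 12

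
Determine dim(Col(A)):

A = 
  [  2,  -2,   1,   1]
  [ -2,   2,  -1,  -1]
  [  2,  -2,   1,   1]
dim(Col(A)) = 1

Row reduce:
R2 → R2 + (1)·R1
R3 → R3 - (1)·R1
REF = 
  [  2,  -2,   1,   1]
  [  0,   0,   0,   0]
  [  0,   0,   0,   0]
Pivot columns: 1 → 1 pivot.
dim(Col(A)) = number of pivot columns = 1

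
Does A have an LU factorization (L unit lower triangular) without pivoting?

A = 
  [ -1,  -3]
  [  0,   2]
Yes.
A[1,1] = -1 ≠ 0, so Gaussian elimination proceeds without a row swap: multiplier ℓ₂₁ = (0)/(-1) = 0, and U[2,2] = 2 - (0)(-3) = 2.
L = 
  [  1,   0]
  [  0,   1]
U = 
  [ -1,  -3]
  [  0,   2]
Check row 2 of LU: [(0)(-1), (0)(-3) + 2] = [0, 2] = row 2 of A ✓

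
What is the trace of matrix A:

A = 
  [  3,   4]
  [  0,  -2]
1

tr(A) = 3 + -2 = 1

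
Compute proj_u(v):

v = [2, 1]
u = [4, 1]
v·u = (2)(4) + (1)(1) = 9
u·u = (4)² + (1)² = 17
proj_u(v) = (v·u / u·u) × u = (9/17) × u

proj_u(v) = [36/17, 9/17]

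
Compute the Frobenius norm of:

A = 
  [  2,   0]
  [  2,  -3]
||A||_F = 4.123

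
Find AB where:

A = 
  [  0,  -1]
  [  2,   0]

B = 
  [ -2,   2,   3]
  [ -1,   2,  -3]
AB = 
  [  1,  -2,   3]
  [ -4,   4,   6]

A is 2×2 and B is 2×3, so AB is 2×3. Each entry is (row of A)·(column of B):
AB[1,1] = (0)(-2) + (-1)(-1) = 1
AB[1,2] = (0)(2) + (-1)(2) = -2
AB[1,3] = (0)(3) + (-1)(-3) = 3
AB[2,1] = (2)(-2) + (0)(-1) = -4
AB[2,2] = (2)(2) + (0)(2) = 4
AB[2,3] = (2)(3) + (0)(-3) = 6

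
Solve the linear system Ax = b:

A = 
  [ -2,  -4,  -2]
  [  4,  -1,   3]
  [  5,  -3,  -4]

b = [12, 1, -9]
Row reduce the augmented matrix [A|b]:
R2 → R2 + (2)·R1
R3 → R3 + (5/2)·R1
R3 → R3 - (13/9)·R2
REF = 
  [    -2,     -4,     -2,     12]
  [     0,     -9,     -1,     25]
  [     0,      0,  -68/9, -136/9]

Back-substitution:
x₃ = (-136/9) / (-68/9) = 2
x₂ = (25 - (-1)(2)) / (-9) = -3
x₁ = (12 - (-4)(-3) - (-2)(2)) / (-2) = -2

x = [-2, -3, 2]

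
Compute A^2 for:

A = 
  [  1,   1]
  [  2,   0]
A² = A·A:
A²[1,1] = (1)(1) + (1)(2) = 3
A²[1,2] = (1)(1) + (1)(0) = 1
A²[2,1] = (2)(1) + (0)(2) = 2
A²[2,2] = (2)(1) + (0)(0) = 2
A² = 
  [  3,   1]
  [  2,   2]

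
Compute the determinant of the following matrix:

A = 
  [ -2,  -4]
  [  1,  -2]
8

For a 2×2 matrix, det = ad - bc = (-2)(-2) - (-4)(1) = 8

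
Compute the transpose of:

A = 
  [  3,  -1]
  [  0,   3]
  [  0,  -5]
Aᵀ = 
  [  3,   0,   0]
  [ -1,   3,  -5]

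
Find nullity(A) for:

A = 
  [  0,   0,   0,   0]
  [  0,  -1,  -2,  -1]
nullity(A) = 3

Row reduce:
Swap R1 ↔ R2
REF = 
  [  0,  -1,  -2,  -1]
  [  0,   0,   0,   0]
Pivot columns: 2 → 1 pivot.
rank(A) = 1, so nullity(A) = 4 - 1 = 3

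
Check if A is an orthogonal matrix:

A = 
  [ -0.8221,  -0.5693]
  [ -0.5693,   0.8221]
Yes

AᵀA = 
  [  1,   0]
  [  0,   1]
≈ I (equal to I up to the 4-dp rounding of the entries)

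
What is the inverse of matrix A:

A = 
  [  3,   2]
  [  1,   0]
det(A) = (3)(0) - (2)(1) = -2
For a 2×2 matrix, A⁻¹ = (1/det(A)) · [[d, -b], [-c, a]]
    = (-1/2) · [[0, -2], [-1, 3]]

A⁻¹ = 
  [   0,    1]
  [ 1/2, -3/2]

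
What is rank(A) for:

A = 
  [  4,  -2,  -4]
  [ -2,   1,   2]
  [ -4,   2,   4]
rank(A) = 1

Row reduce:
R2 → R2 + (1/2)·R1
R3 → R3 + (1)·R1
REF = 
  [  4,  -2,  -4]
  [  0,   0,   0]
  [  0,   0,   0]
Pivot columns: 1 → 1 pivot.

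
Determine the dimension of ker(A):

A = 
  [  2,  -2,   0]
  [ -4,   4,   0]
nullity(A) = 2

Row reduce:
R2 → R2 + (2)·R1
REF = 
  [  2,  -2,   0]
  [  0,   0,   0]
Pivot columns: 1 → 1 pivot.
rank(A) = 1, so nullity(A) = 3 - 1 = 2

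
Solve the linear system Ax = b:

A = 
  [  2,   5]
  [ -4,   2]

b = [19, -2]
Row reduce the augmented matrix [A|b]:
R2 → R2 + (2)·R1
REF = 
  [  2,   5,  19]
  [  0,  12,  36]

Back-substitution:
x₂ = 36 / 12 = 3
x₁ = (19 - (5)(3)) / 2 = 2

x = [2, 3]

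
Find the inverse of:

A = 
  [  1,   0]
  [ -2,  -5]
det(A) = (1)(-5) - (0)(-2) = -5
For a 2×2 matrix, A⁻¹ = (1/det(A)) · [[d, -b], [-c, a]]
    = (-1/5) · [[-5, 0], [2, 1]]

A⁻¹ = 
  [   1,    0]
  [-2/5, -1/5]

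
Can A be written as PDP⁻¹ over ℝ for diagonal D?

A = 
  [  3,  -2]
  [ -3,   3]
Yes

tr(A) = 6, det(A) = 3
Characteristic polynomial: λ² - tr(A)λ + det(A) = λ² - 6λ + 3
λ² - 6λ + 3 = 0  ⇒  λ = (6 ± √((-6)² - 4·(3)))/2 = (6 ± √(24))/2
  = 3 + √6,  3 - √6
Eigenvalues: 3 + √6, 3 - √6  (≈ 5.449, 0.5505)
The two irrational eigenvalues are distinct (simple), so each has alg. mult. = geom. mult. = 1.
Sum of geometric multiplicities equals n, so A has n independent eigenvectors.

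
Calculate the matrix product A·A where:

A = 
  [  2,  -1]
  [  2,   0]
A² = A·A:
A²[1,1] = (2)(2) + (-1)(2) = 2
A²[1,2] = (2)(-1) + (-1)(0) = -2
A²[2,1] = (2)(2) + (0)(2) = 4
A²[2,2] = (2)(-1) + (0)(0) = -2
A² = 
  [  2,  -2]
  [  4,  -2]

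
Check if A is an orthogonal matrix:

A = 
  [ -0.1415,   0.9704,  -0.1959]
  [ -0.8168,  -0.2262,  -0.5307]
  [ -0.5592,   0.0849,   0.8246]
Yes

AᵀA = 
  [  0.9999,   0,   0.0001]
  [  0,   1.0001,   0]
  [  0.0001,   0,   1]
≈ I (equal to I up to the 4-dp rounding of the entries)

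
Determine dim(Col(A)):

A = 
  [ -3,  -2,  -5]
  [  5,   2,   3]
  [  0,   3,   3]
dim(Col(A)) = 3

Row reduce:
R2 → R2 + (5/3)·R1
R3 → R3 + (9/4)·R2
REF = 
  [   -3,    -2,    -5]
  [    0,  -4/3, -16/3]
  [    0,     0,    -9]
Pivot columns: 1, 2, 3 → 3 pivots.
dim(Col(A)) = number of pivot columns = 3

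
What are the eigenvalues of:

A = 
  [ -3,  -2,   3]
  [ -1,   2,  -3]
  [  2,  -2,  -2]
Characteristic polynomial: det(λI - A) = λ³ + 3λ² - 18λ - 40
Testing integer divisors of the constant term: p(-2) = 0, so (λ + 2) is a factor:
p(λ) = (λ + 2)(λ² + λ - 20)
λ² + λ - 20 = (λ + 5)(λ - 4)

λ = -2, 4, -5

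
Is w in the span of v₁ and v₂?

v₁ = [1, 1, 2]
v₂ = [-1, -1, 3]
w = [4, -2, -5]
No

Form the augmented matrix and row-reduce:
[v₁|v₂|w] = 
  [  1,  -1,   4]
  [  1,  -1,  -2]
  [  2,   3,  -5]
R2 → R2 - (1)·R1
R3 → R3 - (2)·R1
Swap R2 ↔ R3
REF = 
  [  1,  -1,   4]
  [  0,   5, -13]
  [  0,   0,  -6]

Row 3 reads [0 0 | -6], i.e. 0 = -6, so the system is inconsistent and w ∉ span{v₁, v₂}.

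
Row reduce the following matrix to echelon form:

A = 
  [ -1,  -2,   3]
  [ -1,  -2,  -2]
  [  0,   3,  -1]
Row operations:
R2 → R2 - (1)·R1
Swap R2 ↔ R3

Resulting echelon form:
REF = 
  [ -1,  -2,   3]
  [  0,   3,  -1]
  [  0,   0,  -5]

Rank = 3 (number of non-zero pivot rows).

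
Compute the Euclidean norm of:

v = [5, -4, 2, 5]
8.367

||v||₂ = √((5)² + (-4)² + (2)² + (5)²) = √70 = 8.367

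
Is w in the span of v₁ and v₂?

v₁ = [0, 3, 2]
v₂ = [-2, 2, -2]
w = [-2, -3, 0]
No

Form the augmented matrix and row-reduce:
[v₁|v₂|w] = 
  [  0,  -2,  -2]
  [  3,   2,  -3]
  [  2,  -2,   0]
Swap R1 ↔ R2
R3 → R3 - (2/3)·R1
R3 → R3 - (5/3)·R2
REF = 
  [   3,    2,   -3]
  [   0,   -2,   -2]
  [   0,    0, 16/3]

Row 3 reads [0 0 | 16/3], i.e. 0 = 16/3, so the system is inconsistent and w ∉ span{v₁, v₂}.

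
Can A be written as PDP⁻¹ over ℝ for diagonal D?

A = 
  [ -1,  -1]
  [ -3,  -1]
Yes

tr(A) = -2, det(A) = -2
Characteristic polynomial: λ² - tr(A)λ + det(A) = λ² + 2λ - 2
λ² + 2λ - 2 = 0  ⇒  λ = (-2 ± √((2)² - 4·(-2)))/2 = (-2 ± √(12))/2
  = -1 + √3,  -1 - √3
Eigenvalues: -1 + √3, -1 - √3  (≈ 0.7321, -2.732)
The two irrational eigenvalues are distinct (simple), so each has alg. mult. = geom. mult. = 1.
Sum of geometric multiplicities equals n, so A has n independent eigenvectors.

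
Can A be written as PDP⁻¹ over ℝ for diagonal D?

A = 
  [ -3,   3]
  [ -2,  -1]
No

tr(A) = -4, det(A) = 9
Characteristic polynomial: λ² - tr(A)λ + det(A) = λ² + 4λ + 9
λ² + 4λ + 9 = 0  ⇒  λ = (-4 ± √((4)² - 4·(9)))/2 = (-4 ± √(-20))/2
  = -2 + i√5,  -2 - i√5
Eigenvalues: -2 + i√5, -2 - i√5  (≈ -2 + 2.236i, -2 - 2.236i)
Has complex eigenvalues (not diagonalizable over ℝ).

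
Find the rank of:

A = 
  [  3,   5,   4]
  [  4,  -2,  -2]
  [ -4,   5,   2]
Row reduce:
R2 → R2 - (4/3)·R1
R3 → R3 + (4/3)·R1
R3 → R3 + (35/26)·R2
REF = 
  [     3,      5,      4]
  [     0,  -26/3,  -22/3]
  [     0,      0, -33/13]
Pivot columns: 1, 2, 3 → 3 pivots.

rank(A) = 3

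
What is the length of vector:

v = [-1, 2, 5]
5.477

||v||₂ = √((-1)² + (2)² + (5)²) = √30 = 5.477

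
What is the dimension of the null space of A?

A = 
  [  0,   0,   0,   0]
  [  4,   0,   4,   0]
nullity(A) = 3

Row reduce:
Swap R1 ↔ R2
REF = 
  [  4,   0,   4,   0]
  [  0,   0,   0,   0]
Pivot columns: 1 → 1 pivot.
rank(A) = 1, so nullity(A) = 4 - 1 = 3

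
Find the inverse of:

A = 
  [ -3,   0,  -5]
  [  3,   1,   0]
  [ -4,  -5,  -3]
det(A) = (-3)·((1)(-3) - (0)(-5)) - (0)·((3)(-3) - (0)(-4)) + (-5)·((3)(-5) - (1)(-4))
  = (-3)(-3) - (0)(-9) + (-5)(-11)
  = 64
det(A) = 64 ≠ 0, so A is invertible.

Cofactors Cᵢⱼ = (-1)ⁱ⁺ʲ·Mᵢⱼ:
C = 
  [ -3,   9, -11]
  [ 25, -11, -15]
  [  5, -15,  -3]

adj(A) = Cᵀ:
adj(A) = 
  [ -3,  25,   5]
  [  9, -11, -15]
  [-11, -15,  -3]

A⁻¹ = (1/64) · adj(A):
A⁻¹ = 
  [ -3/64,  25/64,   5/64]
  [  9/64, -11/64, -15/64]
  [-11/64, -15/64,  -3/64]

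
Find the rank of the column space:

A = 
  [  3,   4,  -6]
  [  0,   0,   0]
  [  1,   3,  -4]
dim(Col(A)) = 2

Row reduce:
R3 → R3 - (1/3)·R1
Swap R2 ↔ R3
REF = 
  [  3,   4,  -6]
  [  0, 5/3,  -2]
  [  0,   0,   0]
Pivot columns: 1, 2 → 2 pivots.
dim(Col(A)) = number of pivot columns = 2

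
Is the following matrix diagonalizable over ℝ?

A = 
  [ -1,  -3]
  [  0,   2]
Yes

tr(A) = 1, det(A) = -2
Characteristic polynomial: λ² - tr(A)λ + det(A) = λ² - λ - 2
λ² - λ - 2 = (λ + 1)(λ - 2)
Eigenvalues: 2, -1
λ=-1: alg. mult. = 1, geom. mult. = 2 - rank(A - (-1)I) = 2 - 1 = 1
λ=2: alg. mult. = 1, geom. mult. = 2 - rank(A - (2)I) = 2 - 1 = 1
Sum of geometric multiplicities equals n, so A has n independent eigenvectors.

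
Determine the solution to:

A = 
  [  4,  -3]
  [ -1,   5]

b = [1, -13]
Row reduce the augmented matrix [A|b]:
R2 → R2 + (1/4)·R1
REF = 
  [    4,    -3,     1]
  [    0,  17/4, -51/4]

Back-substitution:
x₂ = (-51/4) / (17/4) = -3
x₁ = (1 - (-3)(-3)) / 4 = -2

x = [-2, -3]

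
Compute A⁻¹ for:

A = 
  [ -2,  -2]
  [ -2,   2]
det(A) = (-2)(2) - (-2)(-2) = -8
For a 2×2 matrix, A⁻¹ = (1/det(A)) · [[d, -b], [-c, a]]
    = (-1/8) · [[2, 2], [2, -2]]

A⁻¹ = 
  [-1/4, -1/4]
  [-1/4,  1/4]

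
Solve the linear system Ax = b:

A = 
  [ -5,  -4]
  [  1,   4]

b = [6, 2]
Row reduce the augmented matrix [A|b]:
R2 → R2 + (1/5)·R1
REF = 
  [  -5,   -4,    6]
  [   0, 16/5, 16/5]

Back-substitution:
x₂ = (16/5) / (16/5) = 1
x₁ = (6 - (-4)(1)) / (-5) = -2

x = [-2, 1]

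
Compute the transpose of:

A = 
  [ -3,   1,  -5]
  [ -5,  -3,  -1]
Aᵀ = 
  [ -3,  -5]
  [  1,  -3]
  [ -5,  -1]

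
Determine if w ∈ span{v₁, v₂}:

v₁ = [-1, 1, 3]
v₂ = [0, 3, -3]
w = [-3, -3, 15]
Yes

Form the augmented matrix and row-reduce:
[v₁|v₂|w] = 
  [ -1,   0,  -3]
  [  1,   3,  -3]
  [  3,  -3,  15]
R2 → R2 + (1)·R1
R3 → R3 + (3)·R1
R3 → R3 + (1)·R2
REF = 
  [ -1,   0,  -3]
  [  0,   3,  -6]
  [  0,   0,   0]

No row of the form [0 0 | nonzero], so the system is consistent. Back-substitution gives c₁ = 3, c₂ = -2: w = (3)·v₁ + (-2)·v₂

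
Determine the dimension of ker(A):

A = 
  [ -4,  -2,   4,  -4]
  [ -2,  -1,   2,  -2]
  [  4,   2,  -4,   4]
nullity(A) = 3

Row reduce:
R2 → R2 - (1/2)·R1
R3 → R3 + (1)·R1
REF = 
  [ -4,  -2,   4,  -4]
  [  0,   0,   0,   0]
  [  0,   0,   0,   0]
Pivot columns: 1 → 1 pivot.
rank(A) = 1, so nullity(A) = 4 - 1 = 3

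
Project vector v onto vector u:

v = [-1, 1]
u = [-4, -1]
v·u = (-1)(-4) + (1)(-1) = 3
u·u = (-4)² + (-1)² = 17
proj_u(v) = (v·u / u·u) × u = (3/17) × u

proj_u(v) = [-12/17, -3/17]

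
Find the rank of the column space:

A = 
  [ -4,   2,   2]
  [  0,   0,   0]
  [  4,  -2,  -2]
Row reduce:
R3 → R3 + (1)·R1
REF = 
  [ -4,   2,   2]
  [  0,   0,   0]
  [  0,   0,   0]
Pivot columns: 1 → 1 pivot.
dim(Col(A)) = number of pivot columns = 1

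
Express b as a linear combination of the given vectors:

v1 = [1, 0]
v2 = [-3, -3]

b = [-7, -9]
c1 = 2, c2 = 3

b = 2·v1 + 3·v2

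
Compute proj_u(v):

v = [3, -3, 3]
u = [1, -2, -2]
proj_u(v) = [1/3, -2/3, -2/3]

v·u = (3)(1) + (-3)(-2) + (3)(-2) = 3
u·u = (1)² + (-2)² + (-2)² = 9
proj_u(v) = (v·u / u·u) × u = (3/9) × u = (1/3) × u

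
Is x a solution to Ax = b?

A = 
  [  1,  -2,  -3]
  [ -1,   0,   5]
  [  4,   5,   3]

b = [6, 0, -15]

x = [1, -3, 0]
No

Ax = [7, -1, -11] ≠ b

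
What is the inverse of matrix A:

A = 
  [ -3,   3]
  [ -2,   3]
det(A) = (-3)(3) - (3)(-2) = -3
For a 2×2 matrix, A⁻¹ = (1/det(A)) · [[d, -b], [-c, a]]
    = (-1/3) · [[3, -3], [2, -3]]

A⁻¹ = 
  [  -1,    1]
  [-2/3,    1]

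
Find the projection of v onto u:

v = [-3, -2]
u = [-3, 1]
proj_u(v) = [-21/10, 7/10]

v·u = (-3)(-3) + (-2)(1) = 7
u·u = (-3)² + (1)² = 10
proj_u(v) = (v·u / u·u) × u = (7/10) × u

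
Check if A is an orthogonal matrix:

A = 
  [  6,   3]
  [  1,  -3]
No

AᵀA = 
  [ 37,  15]
  [ 15,  18]
≠ I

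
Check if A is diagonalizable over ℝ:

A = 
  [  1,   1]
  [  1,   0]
Yes

tr(A) = 1, det(A) = -1
Characteristic polynomial: λ² - tr(A)λ + det(A) = λ² - λ - 1
λ² - λ - 1 = 0  ⇒  λ = (1 ± √((-1)² - 4·(-1)))/2 = (1 ± √(5))/2
  = (1 + √5)/2,  (1 - √5)/2
Eigenvalues: (1 + √5)/2, (1 - √5)/2  (≈ 1.618, -0.618)
The two irrational eigenvalues are distinct (simple), so each has alg. mult. = geom. mult. = 1.
Sum of geometric multiplicities equals n, so A has n independent eigenvectors.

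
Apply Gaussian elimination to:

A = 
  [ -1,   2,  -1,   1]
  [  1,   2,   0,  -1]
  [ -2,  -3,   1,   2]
Row operations:
R2 → R2 + (1)·R1
R3 → R3 - (2)·R1
R3 → R3 + (7/4)·R2

Resulting echelon form:
REF = 
  [ -1,   2,  -1,   1]
  [  0,   4,  -1,   0]
  [  0,   0, 5/4,   0]

Rank = 3 (number of non-zero pivot rows).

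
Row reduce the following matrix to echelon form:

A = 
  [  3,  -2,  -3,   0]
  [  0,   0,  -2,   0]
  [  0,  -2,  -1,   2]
Row operations:
Swap R2 ↔ R3

Resulting echelon form:
REF = 
  [  3,  -2,  -3,   0]
  [  0,  -2,  -1,   2]
  [  0,   0,  -2,   0]

Rank = 3 (number of non-zero pivot rows).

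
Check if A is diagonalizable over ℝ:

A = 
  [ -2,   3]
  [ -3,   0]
No

tr(A) = -2, det(A) = 9
Characteristic polynomial: λ² - tr(A)λ + det(A) = λ² + 2λ + 9
λ² + 2λ + 9 = 0  ⇒  λ = (-2 ± √((2)² - 4·(9)))/2 = (-2 ± √(-32))/2
  = -1 + 2i√2,  -1 - 2i√2
Eigenvalues: -1 + 2i√2, -1 - 2i√2  (≈ -1 + 2.828i, -1 - 2.828i)
Has complex eigenvalues (not diagonalizable over ℝ).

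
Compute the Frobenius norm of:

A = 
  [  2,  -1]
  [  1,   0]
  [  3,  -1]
||A||_F = 4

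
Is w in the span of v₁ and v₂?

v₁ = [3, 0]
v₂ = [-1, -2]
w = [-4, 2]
Yes

Form the augmented matrix and row-reduce:
[v₁|v₂|w] = 
  [  3,  -1,  -4]
  [  0,  -2,   2]
(already in echelon form — no row operations needed)

No row of the form [0 0 | nonzero], so the system is consistent. Back-substitution gives c₁ = -5/3, c₂ = -1: w = (-5/3)·v₁ + (-1)·v₂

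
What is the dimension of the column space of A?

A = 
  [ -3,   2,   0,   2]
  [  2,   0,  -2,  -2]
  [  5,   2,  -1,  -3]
Row reduce:
R2 → R2 + (2/3)·R1
R3 → R3 + (5/3)·R1
R3 → R3 - (4)·R2
REF = 
  [  -3,    2,    0,    2]
  [   0,  4/3,   -2, -2/3]
  [   0,    0,    7,    3]
Pivot columns: 1, 2, 3 → 3 pivots.
dim(Col(A)) = number of pivot columns = 3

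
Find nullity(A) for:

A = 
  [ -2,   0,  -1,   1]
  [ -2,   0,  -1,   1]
nullity(A) = 3

Row reduce:
R2 → R2 - (1)·R1
REF = 
  [ -2,   0,  -1,   1]
  [  0,   0,   0,   0]
Pivot columns: 1 → 1 pivot.
rank(A) = 1, so nullity(A) = 4 - 1 = 3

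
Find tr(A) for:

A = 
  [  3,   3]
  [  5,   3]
6

tr(A) = 3 + 3 = 6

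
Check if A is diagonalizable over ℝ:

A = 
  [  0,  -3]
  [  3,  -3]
No

tr(A) = -3, det(A) = 9
Characteristic polynomial: λ² - tr(A)λ + det(A) = λ² + 3λ + 9
λ² + 3λ + 9 = 0  ⇒  λ = (-3 ± √((3)² - 4·(9)))/2 = (-3 ± √(-27))/2
  = (-3 + 3i√3)/2,  (-3 - 3i√3)/2
Eigenvalues: (-3 + 3i√3)/2, (-3 - 3i√3)/2  (≈ -1.5 + 2.598i, -1.5 - 2.598i)
Has complex eigenvalues (not diagonalizable over ℝ).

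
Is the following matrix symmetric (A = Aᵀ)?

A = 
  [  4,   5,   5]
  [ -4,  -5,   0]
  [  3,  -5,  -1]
No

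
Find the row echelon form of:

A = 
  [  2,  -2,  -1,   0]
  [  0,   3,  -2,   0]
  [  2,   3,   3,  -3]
Row operations:
R3 → R3 - (1)·R1
R3 → R3 - (5/3)·R2

Resulting echelon form:
REF = 
  [   2,   -2,   -1,    0]
  [   0,    3,   -2,    0]
  [   0,    0, 22/3,   -3]

Rank = 3 (number of non-zero pivot rows).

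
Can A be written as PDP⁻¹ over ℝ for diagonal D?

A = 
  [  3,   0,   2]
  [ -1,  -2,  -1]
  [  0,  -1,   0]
Yes

Characteristic polynomial: det(λI - A) = λ³ - λ² - 7λ + 1
By the rational root theorem any rational root is an integer dividing 1; none of those is a root, so p(λ) has no rational roots and hence (being an irreducible cubic) no repeated roots.
Discriminant of the cubic: Δ = 1524
Δ > 0 ⇒ three distinct real eigenvalues: λ ≈ -2.273, 0.1404, 3.133
Three distinct real eigenvalues, so A has 3 independent eigenvectors.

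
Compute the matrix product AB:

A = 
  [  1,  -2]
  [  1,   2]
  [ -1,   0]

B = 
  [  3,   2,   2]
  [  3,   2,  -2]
A is 3×2 and B is 2×3, so AB is 3×3. Each entry is (row of A)·(column of B):
AB[1,1] = (1)(3) + (-2)(3) = -3
AB[1,2] = (1)(2) + (-2)(2) = -2
AB[1,3] = (1)(2) + (-2)(-2) = 6
AB[2,1] = (1)(3) + (2)(3) = 9
AB[2,2] = (1)(2) + (2)(2) = 6
AB[2,3] = (1)(2) + (2)(-2) = -2
AB[3,1] = (-1)(3) + (0)(3) = -3
AB[3,2] = (-1)(2) + (0)(2) = -2
AB[3,3] = (-1)(2) + (0)(-2) = -2

AB = 
  [ -3,  -2,   6]
  [  9,   6,  -2]
  [ -3,  -2,  -2]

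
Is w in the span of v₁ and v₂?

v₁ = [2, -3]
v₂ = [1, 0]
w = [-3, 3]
Yes

Form the augmented matrix and row-reduce:
[v₁|v₂|w] = 
  [  2,   1,  -3]
  [ -3,   0,   3]
R2 → R2 + (3/2)·R1
REF = 
  [   2,    1,   -3]
  [   0,  3/2, -3/2]

No row of the form [0 0 | nonzero], so the system is consistent. Back-substitution gives c₁ = -1, c₂ = -1: w = (-1)·v₁ + (-1)·v₂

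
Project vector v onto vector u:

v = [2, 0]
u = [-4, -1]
v·u = (2)(-4) + (0)(-1) = -8
u·u = (-4)² + (-1)² = 17
proj_u(v) = (v·u / u·u) × u = (-8/17) × u

proj_u(v) = [32/17, 8/17]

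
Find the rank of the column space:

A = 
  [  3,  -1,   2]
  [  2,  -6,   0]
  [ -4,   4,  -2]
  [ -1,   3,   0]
dim(Col(A)) = 2

Row reduce:
R2 → R2 - (2/3)·R1
R3 → R3 + (4/3)·R1
R4 → R4 + (1/3)·R1
R3 → R3 + (1/2)·R2
R4 → R4 + (1/2)·R2
REF = 
  [    3,    -1,     2]
  [    0, -16/3,  -4/3]
  [    0,     0,     0]
  [    0,     0,     0]
Pivot columns: 1, 2 → 2 pivots.
dim(Col(A)) = number of pivot columns = 2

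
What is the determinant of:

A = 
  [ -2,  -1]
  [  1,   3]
-5

For a 2×2 matrix, det = ad - bc = (-2)(3) - (-1)(1) = -5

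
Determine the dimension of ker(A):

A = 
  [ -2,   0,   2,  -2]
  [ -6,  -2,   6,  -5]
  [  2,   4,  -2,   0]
nullity(A) = 2

Row reduce:
R2 → R2 - (3)·R1
R3 → R3 + (1)·R1
R3 → R3 + (2)·R2
REF = 
  [ -2,   0,   2,  -2]
  [  0,  -2,   0,   1]
  [  0,   0,   0,   0]
Pivot columns: 1, 2 → 2 pivots.
rank(A) = 2, so nullity(A) = 4 - 2 = 2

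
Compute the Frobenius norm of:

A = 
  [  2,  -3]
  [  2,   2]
||A||_F = 4.583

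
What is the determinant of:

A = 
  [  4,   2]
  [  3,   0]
-6

For a 2×2 matrix, det = ad - bc = (4)(0) - (2)(3) = -6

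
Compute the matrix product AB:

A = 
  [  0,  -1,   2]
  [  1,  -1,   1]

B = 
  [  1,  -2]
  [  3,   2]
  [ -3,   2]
A is 2×3 and B is 3×2, so AB is 2×2. Each entry is (row of A)·(column of B):
AB[1,1] = (0)(1) + (-1)(3) + (2)(-3) = -9
AB[1,2] = (0)(-2) + (-1)(2) + (2)(2) = 2
AB[2,1] = (1)(1) + (-1)(3) + (1)(-3) = -5
AB[2,2] = (1)(-2) + (-1)(2) + (1)(2) = -2

AB = 
  [ -9,   2]
  [ -5,  -2]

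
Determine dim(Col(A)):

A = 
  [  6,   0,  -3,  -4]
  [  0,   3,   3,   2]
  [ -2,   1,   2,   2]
dim(Col(A)) = 2

Row reduce:
R3 → R3 + (1/3)·R1
R3 → R3 - (1/3)·R2
REF = 
  [  6,   0,  -3,  -4]
  [  0,   3,   3,   2]
  [  0,   0,   0,   0]
Pivot columns: 1, 2 → 2 pivots.
dim(Col(A)) = number of pivot columns = 2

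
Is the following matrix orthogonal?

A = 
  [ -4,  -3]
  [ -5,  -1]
No

AᵀA = 
  [ 41,  17]
  [ 17,  10]
≠ I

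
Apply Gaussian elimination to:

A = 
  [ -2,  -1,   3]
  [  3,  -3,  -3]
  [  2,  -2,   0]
Row operations:
R2 → R2 + (3/2)·R1
R3 → R3 + (1)·R1
R3 → R3 - (2/3)·R2

Resulting echelon form:
REF = 
  [  -2,   -1,    3]
  [   0, -9/2,  3/2]
  [   0,    0,    2]

Rank = 3 (number of non-zero pivot rows).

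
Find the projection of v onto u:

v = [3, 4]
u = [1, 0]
proj_u(v) = [3, 0]

v·u = (3)(1) + (4)(0) = 3
u·u = (1)² + (0)² = 1
proj_u(v) = (v·u / u·u) × u = (3/1) × u = (3) × u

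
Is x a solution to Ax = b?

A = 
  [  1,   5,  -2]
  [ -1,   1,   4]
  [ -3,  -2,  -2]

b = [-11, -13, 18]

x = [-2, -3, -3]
Yes

Ax = [-11, -13, 18] = b ✓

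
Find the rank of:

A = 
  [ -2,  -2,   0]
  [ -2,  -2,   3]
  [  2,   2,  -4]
Row reduce:
R2 → R2 - (1)·R1
R3 → R3 + (1)·R1
R3 → R3 + (4/3)·R2
REF = 
  [ -2,  -2,   0]
  [  0,   0,   3]
  [  0,   0,   0]
Pivot columns: 1, 3 → 2 pivots.

rank(A) = 2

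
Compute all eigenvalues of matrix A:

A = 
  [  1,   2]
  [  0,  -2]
λ = 1, -2

tr(A) = -1, det(A) = -2
Characteristic polynomial: λ² - tr(A)λ + det(A) = λ² + λ - 2
λ² + λ - 2 = (λ + 2)(λ - 1)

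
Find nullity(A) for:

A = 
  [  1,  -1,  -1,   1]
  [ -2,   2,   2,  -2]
nullity(A) = 3

Row reduce:
R2 → R2 + (2)·R1
REF = 
  [  1,  -1,  -1,   1]
  [  0,   0,   0,   0]
Pivot columns: 1 → 1 pivot.
rank(A) = 1, so nullity(A) = 4 - 1 = 3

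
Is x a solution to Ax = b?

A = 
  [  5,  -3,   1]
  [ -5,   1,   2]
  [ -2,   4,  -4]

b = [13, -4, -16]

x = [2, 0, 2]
No

Ax = [12, -6, -12] ≠ b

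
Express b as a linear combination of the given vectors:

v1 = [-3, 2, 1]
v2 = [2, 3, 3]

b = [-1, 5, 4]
c1 = 1, c2 = 1

b = 1·v1 + 1·v2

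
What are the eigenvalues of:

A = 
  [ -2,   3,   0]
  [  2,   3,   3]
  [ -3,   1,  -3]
λ = -5, (3 + √21)/2, (3 - √21)/2  (≈ -5, 3.791, -0.7913)

Characteristic polynomial: det(λI - A) = λ³ + 2λ² - 18λ - 15
Testing integer divisors of the constant term: p(-5) = 0, so (λ + 5) is a factor:
p(λ) = (λ + 5)(λ² - 3λ - 3)
λ² - 3λ - 3 = 0  ⇒  λ = (3 ± √((-3)² - 4·(-3)))/2 = (3 ± √(21))/2
  = (3 + √21)/2,  (3 - √21)/2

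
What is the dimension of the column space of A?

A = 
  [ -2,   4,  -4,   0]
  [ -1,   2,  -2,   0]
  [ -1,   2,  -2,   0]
dim(Col(A)) = 1

Row reduce:
R2 → R2 - (1/2)·R1
R3 → R3 - (1/2)·R1
REF = 
  [ -2,   4,  -4,   0]
  [  0,   0,   0,   0]
  [  0,   0,   0,   0]
Pivot columns: 1 → 1 pivot.
dim(Col(A)) = number of pivot columns = 1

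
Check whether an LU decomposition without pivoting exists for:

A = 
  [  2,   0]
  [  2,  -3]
Yes.
A[1,1] = 2 ≠ 0, so Gaussian elimination proceeds without a row swap: multiplier ℓ₂₁ = (2)/(2) = 1, and U[2,2] = -3 - (1)(0) = -3.
L = 
  [  1,   0]
  [  1,   1]
U = 
  [  2,   0]
  [  0,  -3]
Check row 2 of LU: [(1)(2), (1)(0) + (-3)] = [2, -3] = row 2 of A ✓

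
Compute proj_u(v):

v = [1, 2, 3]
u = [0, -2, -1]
proj_u(v) = [0, 14/5, 7/5]

v·u = (1)(0) + (2)(-2) + (3)(-1) = -7
u·u = (0)² + (-2)² + (-1)² = 5
proj_u(v) = (v·u / u·u) × u = (-7/5) × u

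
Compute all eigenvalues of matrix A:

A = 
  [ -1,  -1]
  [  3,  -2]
λ = (-3 + i√11)/2, (-3 - i√11)/2  (≈ -1.5 + 1.658i, -1.5 - 1.658i)

tr(A) = -3, det(A) = 5
Characteristic polynomial: λ² - tr(A)λ + det(A) = λ² + 3λ + 5
λ² + 3λ + 5 = 0  ⇒  λ = (-3 ± √((3)² - 4·(5)))/2 = (-3 ± √(-11))/2
  = (-3 + i√11)/2,  (-3 - i√11)/2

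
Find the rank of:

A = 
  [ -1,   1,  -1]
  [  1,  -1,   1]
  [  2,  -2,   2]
rank(A) = 1

Row reduce:
R2 → R2 + (1)·R1
R3 → R3 + (2)·R1
REF = 
  [ -1,   1,  -1]
  [  0,   0,   0]
  [  0,   0,   0]
Pivot columns: 1 → 1 pivot.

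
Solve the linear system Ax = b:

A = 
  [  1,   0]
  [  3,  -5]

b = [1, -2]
x = [1, 1]

Row reduce the augmented matrix [A|b]:
R2 → R2 - (3)·R1
REF = 
  [  1,   0,   1]
  [  0,  -5,  -5]

Back-substitution:
x₂ = (-5) / (-5) = 1
x₁ = (1 - (0)(1)) / 1 = 1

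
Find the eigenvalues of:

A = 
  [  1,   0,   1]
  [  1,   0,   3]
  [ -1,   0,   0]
Characteristic polynomial: det(λI - A) = λ³ - λ² + λ
The constant term is 0, so λ = 0 is a root: p(λ) = λ(λ² - λ + 1)
λ² - λ + 1 = 0  ⇒  λ = (1 ± √((-1)² - 4·(1)))/2 = (1 ± √(-3))/2
  = (1 + i√3)/2,  (1 - i√3)/2

λ = 0, (1 + i√3)/2, (1 - i√3)/2  (≈ 0, 0.5 + 0.866i, 0.5 - 0.866i)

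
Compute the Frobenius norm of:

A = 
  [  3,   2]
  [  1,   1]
||A||_F = 3.873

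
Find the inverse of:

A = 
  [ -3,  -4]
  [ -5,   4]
det(A) = (-3)(4) - (-4)(-5) = -32
For a 2×2 matrix, A⁻¹ = (1/det(A)) · [[d, -b], [-c, a]]
    = (-1/32) · [[4, 4], [5, -3]]

A⁻¹ = 
  [ -1/8,  -1/8]
  [-5/32,  3/32]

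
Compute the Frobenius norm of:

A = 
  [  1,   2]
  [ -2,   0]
||A||_F = 3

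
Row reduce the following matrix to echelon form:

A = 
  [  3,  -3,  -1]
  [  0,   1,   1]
Row operations:
No row operations needed (already in echelon form).

Resulting echelon form:
REF = 
  [  3,  -3,  -1]
  [  0,   1,   1]

Rank = 2 (number of non-zero pivot rows).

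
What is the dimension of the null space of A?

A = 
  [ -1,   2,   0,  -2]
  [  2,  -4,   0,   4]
nullity(A) = 3

Row reduce:
R2 → R2 + (2)·R1
REF = 
  [ -1,   2,   0,  -2]
  [  0,   0,   0,   0]
Pivot columns: 1 → 1 pivot.
rank(A) = 1, so nullity(A) = 4 - 1 = 3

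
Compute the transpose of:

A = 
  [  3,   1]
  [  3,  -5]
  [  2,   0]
Aᵀ = 
  [  3,   3,   2]
  [  1,  -5,   0]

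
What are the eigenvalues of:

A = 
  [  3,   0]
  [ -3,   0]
tr(A) = 3, det(A) = 0
Characteristic polynomial: λ² - tr(A)λ + det(A) = λ² - 3λ
λ² - 3λ = λ(λ - 3)

λ = 3, 0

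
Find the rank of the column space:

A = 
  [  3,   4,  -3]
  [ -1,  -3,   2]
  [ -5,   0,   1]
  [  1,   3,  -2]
dim(Col(A)) = 2

Row reduce:
R2 → R2 + (1/3)·R1
R3 → R3 + (5/3)·R1
R4 → R4 - (1/3)·R1
R3 → R3 + (4)·R2
R4 → R4 + (1)·R2
REF = 
  [   3,    4,   -3]
  [   0, -5/3,    1]
  [   0,    0,    0]
  [   0,    0,    0]
Pivot columns: 1, 2 → 2 pivots.
dim(Col(A)) = number of pivot columns = 2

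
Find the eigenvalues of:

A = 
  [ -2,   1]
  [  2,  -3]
tr(A) = -5, det(A) = 4
Characteristic polynomial: λ² - tr(A)λ + det(A) = λ² + 5λ + 4
λ² + 5λ + 4 = (λ + 4)(λ + 1)

λ = -1, -4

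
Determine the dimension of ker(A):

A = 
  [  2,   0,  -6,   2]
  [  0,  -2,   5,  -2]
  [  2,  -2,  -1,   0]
nullity(A) = 2

Row reduce:
R3 → R3 - (1)·R1
R3 → R3 - (1)·R2
REF = 
  [  2,   0,  -6,   2]
  [  0,  -2,   5,  -2]
  [  0,   0,   0,   0]
Pivot columns: 1, 2 → 2 pivots.
rank(A) = 2, so nullity(A) = 4 - 2 = 2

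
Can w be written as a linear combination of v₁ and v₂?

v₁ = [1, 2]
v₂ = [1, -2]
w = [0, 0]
Yes

Form the augmented matrix and row-reduce:
[v₁|v₂|w] = 
  [  1,   1,   0]
  [  2,  -2,   0]
R2 → R2 - (2)·R1
REF = 
  [  1,   1,   0]
  [  0,  -4,   0]

No row of the form [0 0 | nonzero], so the system is consistent. Back-substitution gives c₁ = 0, c₂ = 0: w = (0)·v₁ + (0)·v₂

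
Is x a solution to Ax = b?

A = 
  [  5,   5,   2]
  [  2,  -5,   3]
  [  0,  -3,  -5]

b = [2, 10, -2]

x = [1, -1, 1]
Yes

Ax = [2, 10, -2] = b ✓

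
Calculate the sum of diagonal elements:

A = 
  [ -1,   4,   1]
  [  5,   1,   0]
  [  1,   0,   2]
2

tr(A) = -1 + 1 + 2 = 2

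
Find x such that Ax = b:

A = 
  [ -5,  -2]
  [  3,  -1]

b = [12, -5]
Row reduce the augmented matrix [A|b]:
R2 → R2 + (3/5)·R1
REF = 
  [   -5,    -2,    12]
  [    0, -11/5,  11/5]

Back-substitution:
x₂ = (11/5) / (-11/5) = -1
x₁ = (12 - (-2)(-1)) / (-5) = -2

x = [-2, -1]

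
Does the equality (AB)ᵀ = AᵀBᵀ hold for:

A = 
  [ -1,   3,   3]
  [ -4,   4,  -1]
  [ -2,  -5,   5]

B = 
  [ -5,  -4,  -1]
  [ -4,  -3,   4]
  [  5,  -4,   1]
No

(AB)ᵀ = 
  [  8,  -1,  55]
  [-17,   8,   3]
  [ 16,  19, -13]

AᵀBᵀ = 
  [ 23,   8,   9]
  [-26, -44,  -6]
  [-16,  11,  24]

The two matrices differ, so (AB)ᵀ ≠ AᵀBᵀ in general. The correct identity is (AB)ᵀ = BᵀAᵀ.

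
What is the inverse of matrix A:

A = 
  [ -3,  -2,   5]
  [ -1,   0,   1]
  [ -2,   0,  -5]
det(A) = (-3)·((0)(-5) - (1)(0)) - (-2)·((-1)(-5) - (1)(-2)) + (5)·((-1)(0) - (0)(-2))
  = (-3)(0) - (-2)(7) + (5)(0)
  = 14
det(A) = 14 ≠ 0, so A is invertible.

Cofactors Cᵢⱼ = (-1)ⁱ⁺ʲ·Mᵢⱼ:
C = 
  [  0,  -7,   0]
  [-10,  25,   4]
  [ -2,  -2,  -2]

adj(A) = Cᵀ:
adj(A) = 
  [  0, -10,  -2]
  [ -7,  25,  -2]
  [  0,   4,  -2]

A⁻¹ = (1/14) · adj(A):
A⁻¹ = 
  [    0,  -5/7,  -1/7]
  [ -1/2, 25/14,  -1/7]
  [    0,   2/7,  -1/7]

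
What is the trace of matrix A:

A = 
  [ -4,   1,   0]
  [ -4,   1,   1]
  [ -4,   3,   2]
-1

tr(A) = -4 + 1 + 2 = -1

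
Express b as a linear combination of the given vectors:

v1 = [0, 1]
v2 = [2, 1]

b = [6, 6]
c1 = 3, c2 = 3

b = 3·v1 + 3·v2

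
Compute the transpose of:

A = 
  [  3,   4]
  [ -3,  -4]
Aᵀ = 
  [  3,  -3]
  [  4,  -4]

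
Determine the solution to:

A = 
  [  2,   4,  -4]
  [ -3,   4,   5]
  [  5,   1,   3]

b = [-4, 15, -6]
Row reduce the augmented matrix [A|b]:
R2 → R2 + (3/2)·R1
R3 → R3 - (5/2)·R1
R3 → R3 + (9/10)·R2
REF = 
  [     2,      4,     -4,     -4]
  [     0,     10,     -1,      9]
  [     0,      0, 121/10, 121/10]

Back-substitution:
x₃ = (121/10) / (121/10) = 1
x₂ = (9 - (-1)(1)) / 10 = 1
x₁ = (-4 - (4)(1) - (-4)(1)) / 2 = -2

x = [-2, 1, 1]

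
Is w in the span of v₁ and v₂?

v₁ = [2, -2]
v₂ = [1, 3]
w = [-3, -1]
Yes

Form the augmented matrix and row-reduce:
[v₁|v₂|w] = 
  [  2,   1,  -3]
  [ -2,   3,  -1]
R2 → R2 + (1)·R1
REF = 
  [  2,   1,  -3]
  [  0,   4,  -4]

No row of the form [0 0 | nonzero], so the system is consistent. Back-substitution gives c₁ = -1, c₂ = -1: w = (-1)·v₁ + (-1)·v₂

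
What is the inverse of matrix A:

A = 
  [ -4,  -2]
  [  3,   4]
det(A) = (-4)(4) - (-2)(3) = -10
For a 2×2 matrix, A⁻¹ = (1/det(A)) · [[d, -b], [-c, a]]
    = (-1/10) · [[4, 2], [-3, -4]]

A⁻¹ = 
  [-2/5, -1/5]
  [3/10,  2/5]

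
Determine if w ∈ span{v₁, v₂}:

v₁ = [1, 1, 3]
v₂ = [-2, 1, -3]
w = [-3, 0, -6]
Yes

Form the augmented matrix and row-reduce:
[v₁|v₂|w] = 
  [  1,  -2,  -3]
  [  1,   1,   0]
  [  3,  -3,  -6]
R2 → R2 - (1)·R1
R3 → R3 - (3)·R1
R3 → R3 - (1)·R2
REF = 
  [  1,  -2,  -3]
  [  0,   3,   3]
  [  0,   0,   0]

No row of the form [0 0 | nonzero], so the system is consistent. Back-substitution gives c₁ = -1, c₂ = 1: w = (-1)·v₁ + (1)·v₂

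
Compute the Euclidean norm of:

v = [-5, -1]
5.099

||v||₂ = √((-5)² + (-1)²) = √26 = 5.099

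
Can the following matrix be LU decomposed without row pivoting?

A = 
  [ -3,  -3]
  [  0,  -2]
Yes.
A[1,1] = -3 ≠ 0, so Gaussian elimination proceeds without a row swap: multiplier ℓ₂₁ = (0)/(-3) = 0, and U[2,2] = -2 - (0)(-3) = -2.
L = 
  [  1,   0]
  [  0,   1]
U = 
  [ -3,  -3]
  [  0,  -2]
Check row 2 of LU: [(0)(-3), (0)(-3) + (-2)] = [0, -2] = row 2 of A ✓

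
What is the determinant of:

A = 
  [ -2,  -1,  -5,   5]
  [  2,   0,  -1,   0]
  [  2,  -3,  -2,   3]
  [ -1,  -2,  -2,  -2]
-180

Cofactor expansion along row 1: det(A) = a₁₁M₁₁ - a₁₂M₁₂ + a₁₃M₁₃ - a₁₄M₁₄

M₁₁ = det[[0, -1, 0]; [-3, -2, 3]; [-2, -2, -2]]
  = (0)·((-2)(-2) - (3)(-2)) - (-1)·((-3)(-2) - (3)(-2)) + (0)·((-3)(-2) - (-2)(-2))
  = (0)(10) - (-1)(12) + (0)(2)
  = 12
M₁₂ = det[[2, -1, 0]; [2, -2, 3]; [-1, -2, -2]]
  = (2)·((-2)(-2) - (3)(-2)) - (-1)·((2)(-2) - (3)(-1)) + (0)·((2)(-2) - (-2)(-1))
  = (2)(10) - (-1)(-1) + (0)(-6)
  = 19
M₁₃ = det[[2, 0, 0]; [2, -3, 3]; [-1, -2, -2]]
  = (2)·((-3)(-2) - (3)(-2)) - (0)·((2)(-2) - (3)(-1)) + (0)·((2)(-2) - (-3)(-1))
  = (2)(12) - (0)(-1) + (0)(-7)
  = 24
M₁₄ = det[[2, 0, -1]; [2, -3, -2]; [-1, -2, -2]]
  = (2)·((-3)(-2) - (-2)(-2)) - (0)·((2)(-2) - (-2)(-1)) + (-1)·((2)(-2) - (-3)(-1))
  = (2)(2) - (0)(-6) + (-1)(-7)
  = 11

det(A) = (-2)(12) - (-1)(19) + (-5)(24) - (5)(11) = -180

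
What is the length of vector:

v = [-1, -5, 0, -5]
7.141

||v||₂ = √((-1)² + (-5)² + (0)² + (-5)²) = √51 = 7.141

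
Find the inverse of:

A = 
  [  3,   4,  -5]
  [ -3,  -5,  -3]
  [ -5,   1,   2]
det(A) = (3)·((-5)(2) - (-3)(1)) - (4)·((-3)(2) - (-3)(-5)) + (-5)·((-3)(1) - (-5)(-5))
  = (3)(-7) - (4)(-21) + (-5)(-28)
  = 203
det(A) = 203 ≠ 0, so A is invertible.

Cofactors Cᵢⱼ = (-1)ⁱ⁺ʲ·Mᵢⱼ:
C = 
  [ -7,  21, -28]
  [-13, -19, -23]
  [-37,  24,  -3]

adj(A) = Cᵀ:
adj(A) = 
  [ -7, -13, -37]
  [ 21, -19,  24]
  [-28, -23,  -3]

A⁻¹ = (1/203) · adj(A):
A⁻¹ = 
  [  -1/29, -13/203, -37/203]
  [   3/29, -19/203,  24/203]
  [  -4/29, -23/203,  -3/203]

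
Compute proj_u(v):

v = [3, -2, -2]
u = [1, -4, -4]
proj_u(v) = [19/33, -76/33, -76/33]

v·u = (3)(1) + (-2)(-4) + (-2)(-4) = 19
u·u = (1)² + (-4)² + (-4)² = 33
proj_u(v) = (v·u / u·u) × u = (19/33) × u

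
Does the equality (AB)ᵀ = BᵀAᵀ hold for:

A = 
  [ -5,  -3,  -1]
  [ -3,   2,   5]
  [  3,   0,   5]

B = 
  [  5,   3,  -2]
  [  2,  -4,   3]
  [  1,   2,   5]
Yes

(AB)ᵀ = 
  [-32,  -6,  20]
  [ -5,  -7,  19]
  [ -4,  37,  19]

BᵀAᵀ = 
  [-32,  -6,  20]
  [ -5,  -7,  19]
  [ -4,  37,  19]

Both sides are equal — this is the standard identity (AB)ᵀ = BᵀAᵀ, which holds for all A, B.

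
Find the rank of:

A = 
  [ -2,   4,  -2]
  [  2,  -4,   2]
rank(A) = 1

Row reduce:
R2 → R2 + (1)·R1
REF = 
  [ -2,   4,  -2]
  [  0,   0,   0]
Pivot columns: 1 → 1 pivot.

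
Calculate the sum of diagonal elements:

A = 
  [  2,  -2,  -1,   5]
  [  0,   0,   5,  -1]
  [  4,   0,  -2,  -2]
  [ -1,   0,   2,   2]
2

tr(A) = 2 + 0 + -2 + 2 = 2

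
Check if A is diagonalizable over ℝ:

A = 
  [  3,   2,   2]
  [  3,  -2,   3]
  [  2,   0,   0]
No

Characteristic polynomial: det(λI - A) = λ³ - λ² - 16λ - 20
Testing integer divisors of the constant term: p(-2) = 0, so (λ + 2) is a factor:
p(λ) = (λ + 2)(λ² - 3λ - 10)
λ² - 3λ - 10 = (λ + 2)(λ - 5)
Eigenvalues: -2, 5, -2
λ=-2: alg. mult. = 2, geom. mult. = 3 - rank(A - (-2)I) = 3 - 2 = 1
λ=5: alg. mult. = 1, geom. mult. = 3 - rank(A - (5)I) = 3 - 2 = 1
Sum of geometric multiplicities = 2 < n = 3, so there aren't enough independent eigenvectors.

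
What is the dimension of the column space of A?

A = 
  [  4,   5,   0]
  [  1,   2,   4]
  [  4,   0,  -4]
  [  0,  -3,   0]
dim(Col(A)) = 3

Row reduce:
R2 → R2 - (1/4)·R1
R3 → R3 - (1)·R1
R3 → R3 + (20/3)·R2
R4 → R4 + (4)·R2
R4 → R4 - (12/17)·R3
REF = 
  [   4,    5,    0]
  [   0,  3/4,    4]
  [   0,    0, 68/3]
  [   0,    0,    0]
Pivot columns: 1, 2, 3 → 3 pivots.
dim(Col(A)) = number of pivot columns = 3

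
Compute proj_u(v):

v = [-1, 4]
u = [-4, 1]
v·u = (-1)(-4) + (4)(1) = 8
u·u = (-4)² + (1)² = 17
proj_u(v) = (v·u / u·u) × u = (8/17) × u

proj_u(v) = [-32/17, 8/17]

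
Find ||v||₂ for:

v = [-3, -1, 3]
4.359

||v||₂ = √((-3)² + (-1)² + (3)²) = √19 = 4.359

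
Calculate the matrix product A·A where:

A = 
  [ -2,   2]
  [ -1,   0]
A² = A·A:
A²[1,1] = (-2)(-2) + (2)(-1) = 2
A²[1,2] = (-2)(2) + (2)(0) = -4
A²[2,1] = (-1)(-2) + (0)(-1) = 2
A²[2,2] = (-1)(2) + (0)(0) = -2
A² = 
  [  2,  -4]
  [  2,  -2]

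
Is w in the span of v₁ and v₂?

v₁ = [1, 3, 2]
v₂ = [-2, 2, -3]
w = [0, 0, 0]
Yes

Form the augmented matrix and row-reduce:
[v₁|v₂|w] = 
  [  1,  -2,   0]
  [  3,   2,   0]
  [  2,  -3,   0]
R2 → R2 - (3)·R1
R3 → R3 - (2)·R1
R3 → R3 - (1/8)·R2
REF = 
  [  1,  -2,   0]
  [  0,   8,   0]
  [  0,   0,   0]

No row of the form [0 0 | nonzero], so the system is consistent. Back-substitution gives c₁ = 0, c₂ = 0: w = (0)·v₁ + (0)·v₂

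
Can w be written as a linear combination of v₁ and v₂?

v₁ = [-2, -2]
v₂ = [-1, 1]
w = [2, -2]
Yes

Form the augmented matrix and row-reduce:
[v₁|v₂|w] = 
  [ -2,  -1,   2]
  [ -2,   1,  -2]
R2 → R2 - (1)·R1
REF = 
  [ -2,  -1,   2]
  [  0,   2,  -4]

No row of the form [0 0 | nonzero], so the system is consistent. Back-substitution gives c₁ = 0, c₂ = -2: w = (0)·v₁ + (-2)·v₂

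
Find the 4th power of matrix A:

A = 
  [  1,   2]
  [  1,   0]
A^4 = 
  [ 11,  10]
  [  5,   6]

A² = A·A:
A²[1,1] = (1)(1) + (2)(1) = 3
A²[1,2] = (1)(2) + (2)(0) = 2
A²[2,1] = (1)(1) + (0)(1) = 1
A²[2,2] = (1)(2) + (0)(0) = 2
A² = 
  [  3,   2]
  [  1,   2]

A^3 = A^2·A:
A^3[1,1] = (3)(1) + (2)(1) = 5
A^3[1,2] = (3)(2) + (2)(0) = 6
A^3[2,1] = (1)(1) + (2)(1) = 3
A^3[2,2] = (1)(2) + (2)(0) = 2
A^3 = 
  [  5,   6]
  [  3,   2]

A^4 = A^3·A:
A^4[1,1] = (5)(1) + (6)(1) = 11
A^4[1,2] = (5)(2) + (6)(0) = 10
A^4[2,1] = (3)(1) + (2)(1) = 5
A^4[2,2] = (3)(2) + (2)(0) = 6
A^4 = 
  [ 11,  10]
  [  5,   6]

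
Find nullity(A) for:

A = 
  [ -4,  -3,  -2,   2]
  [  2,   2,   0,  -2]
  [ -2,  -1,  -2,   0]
nullity(A) = 2

Row reduce:
R2 → R2 + (1/2)·R1
R3 → R3 - (1/2)·R1
R3 → R3 - (1)·R2
REF = 
  [ -4,  -3,  -2,   2]
  [  0, 1/2,  -1,  -1]
  [  0,   0,   0,   0]
Pivot columns: 1, 2 → 2 pivots.
rank(A) = 2, so nullity(A) = 4 - 2 = 2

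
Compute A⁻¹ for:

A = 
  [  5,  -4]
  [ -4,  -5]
det(A) = (5)(-5) - (-4)(-4) = -41
For a 2×2 matrix, A⁻¹ = (1/det(A)) · [[d, -b], [-c, a]]
    = (-1/41) · [[-5, 4], [4, 5]]

A⁻¹ = 
  [ 5/41, -4/41]
  [-4/41, -5/41]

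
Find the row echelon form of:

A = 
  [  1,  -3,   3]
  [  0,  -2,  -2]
Row operations:
No row operations needed (already in echelon form).

Resulting echelon form:
REF = 
  [  1,  -3,   3]
  [  0,  -2,  -2]

Rank = 2 (number of non-zero pivot rows).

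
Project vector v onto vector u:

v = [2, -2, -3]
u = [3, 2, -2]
v·u = (2)(3) + (-2)(2) + (-3)(-2) = 8
u·u = (3)² + (2)² + (-2)² = 17
proj_u(v) = (v·u / u·u) × u = (8/17) × u

proj_u(v) = [24/17, 16/17, -16/17]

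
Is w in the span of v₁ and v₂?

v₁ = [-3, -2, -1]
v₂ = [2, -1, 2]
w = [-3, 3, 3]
No

Form the augmented matrix and row-reduce:
[v₁|v₂|w] = 
  [ -3,   2,  -3]
  [ -2,  -1,   3]
  [ -1,   2,   3]
R2 → R2 - (2/3)·R1
R3 → R3 - (1/3)·R1
R3 → R3 + (4/7)·R2
REF = 
  [  -3,    2,   -3]
  [   0, -7/3,    5]
  [   0,    0, 48/7]

Row 3 reads [0 0 | 48/7], i.e. 0 = 48/7, so the system is inconsistent and w ∉ span{v₁, v₂}.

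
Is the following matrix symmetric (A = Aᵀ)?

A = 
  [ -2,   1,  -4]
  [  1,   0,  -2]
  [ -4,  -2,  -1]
Yes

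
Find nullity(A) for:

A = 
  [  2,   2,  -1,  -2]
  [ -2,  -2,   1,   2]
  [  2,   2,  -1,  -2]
nullity(A) = 3

Row reduce:
R2 → R2 + (1)·R1
R3 → R3 - (1)·R1
REF = 
  [  2,   2,  -1,  -2]
  [  0,   0,   0,   0]
  [  0,   0,   0,   0]
Pivot columns: 1 → 1 pivot.
rank(A) = 1, so nullity(A) = 4 - 1 = 3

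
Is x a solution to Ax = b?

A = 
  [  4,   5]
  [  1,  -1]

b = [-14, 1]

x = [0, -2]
No

Ax = [-10, 2] ≠ b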